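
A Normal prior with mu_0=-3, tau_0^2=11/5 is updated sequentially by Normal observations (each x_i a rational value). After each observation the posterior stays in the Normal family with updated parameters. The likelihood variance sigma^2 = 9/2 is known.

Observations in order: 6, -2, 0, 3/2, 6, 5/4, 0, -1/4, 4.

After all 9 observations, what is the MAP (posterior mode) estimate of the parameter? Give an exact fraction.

obs 1: x=6 → posterior Normal(-3/67, 99/67)
obs 2: x=-2 → posterior Normal(-47/89, 99/89)
obs 3: x=0 → posterior Normal(-47/111, 33/37)
obs 4: x=3/2 → posterior Normal(-2/19, 99/133)
obs 5: x=6 → posterior Normal(118/155, 99/155)
obs 6: x=5/4 → posterior Normal(97/118, 33/59)
obs 7: x=0 → posterior Normal(291/398, 99/199)
obs 8: x=-1/4 → posterior Normal(140/221, 99/221)
obs 9: x=4 → posterior Normal(76/81, 11/27)

76/81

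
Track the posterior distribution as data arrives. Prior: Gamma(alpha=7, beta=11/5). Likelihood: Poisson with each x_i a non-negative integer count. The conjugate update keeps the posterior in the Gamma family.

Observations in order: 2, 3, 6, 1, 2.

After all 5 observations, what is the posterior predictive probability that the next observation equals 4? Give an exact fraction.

3195967431819454159609250490309672960000/20873554875923477449109855954682643681001

obs 1: x=2 → posterior Gamma(9, 16/5)
obs 2: x=3 → posterior Gamma(12, 21/5)
obs 3: x=6 → posterior Gamma(18, 26/5)
obs 4: x=1 → posterior Gamma(19, 31/5)
obs 5: x=2 → posterior Gamma(21, 36/5)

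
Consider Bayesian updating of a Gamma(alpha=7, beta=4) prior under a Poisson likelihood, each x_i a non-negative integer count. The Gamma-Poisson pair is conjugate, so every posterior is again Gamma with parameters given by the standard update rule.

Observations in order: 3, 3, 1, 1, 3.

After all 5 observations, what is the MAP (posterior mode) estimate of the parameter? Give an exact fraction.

obs 1: x=3 → posterior Gamma(10, 5)
obs 2: x=3 → posterior Gamma(13, 6)
obs 3: x=1 → posterior Gamma(14, 7)
obs 4: x=1 → posterior Gamma(15, 8)
obs 5: x=3 → posterior Gamma(18, 9)

17/9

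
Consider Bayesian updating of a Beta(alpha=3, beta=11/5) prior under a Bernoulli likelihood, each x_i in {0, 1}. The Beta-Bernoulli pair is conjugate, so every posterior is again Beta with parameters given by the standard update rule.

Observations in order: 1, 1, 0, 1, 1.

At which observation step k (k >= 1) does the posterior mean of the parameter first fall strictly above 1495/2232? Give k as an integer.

obs 1: x=1 → posterior Beta(4, 11/5)
obs 2: x=1 → posterior Beta(5, 11/5)
obs 3: x=0 → posterior Beta(5, 16/5)
obs 4: x=1 → posterior Beta(6, 16/5)
obs 5: x=1 → posterior Beta(7, 16/5)

k = 2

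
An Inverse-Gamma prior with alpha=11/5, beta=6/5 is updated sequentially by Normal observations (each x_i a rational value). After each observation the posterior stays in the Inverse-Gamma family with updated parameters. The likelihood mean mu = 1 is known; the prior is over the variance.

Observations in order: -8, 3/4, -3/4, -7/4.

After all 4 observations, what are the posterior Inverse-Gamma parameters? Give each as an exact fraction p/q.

alpha=21/5, beta=7527/160

obs 1: x=-8 → posterior Inverse-Gamma(27/10, 417/10)
obs 2: x=3/4 → posterior Inverse-Gamma(16/5, 6677/160)
obs 3: x=-3/4 → posterior Inverse-Gamma(37/10, 3461/80)
obs 4: x=-7/4 → posterior Inverse-Gamma(21/5, 7527/160)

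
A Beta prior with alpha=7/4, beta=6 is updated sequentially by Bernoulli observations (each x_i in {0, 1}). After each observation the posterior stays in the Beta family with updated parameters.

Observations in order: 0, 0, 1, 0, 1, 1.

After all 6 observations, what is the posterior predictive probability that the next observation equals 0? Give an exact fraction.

obs 1: x=0 → posterior Beta(7/4, 7)
obs 2: x=0 → posterior Beta(7/4, 8)
obs 3: x=1 → posterior Beta(11/4, 8)
obs 4: x=0 → posterior Beta(11/4, 9)
obs 5: x=1 → posterior Beta(15/4, 9)
obs 6: x=1 → posterior Beta(19/4, 9)

36/55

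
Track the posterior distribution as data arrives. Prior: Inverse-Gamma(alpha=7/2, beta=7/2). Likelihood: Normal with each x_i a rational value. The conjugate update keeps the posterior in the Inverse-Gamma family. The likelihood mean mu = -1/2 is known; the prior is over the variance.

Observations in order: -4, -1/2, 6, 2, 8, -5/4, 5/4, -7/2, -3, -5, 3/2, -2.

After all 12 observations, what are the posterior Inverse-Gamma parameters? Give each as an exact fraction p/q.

alpha=19/2, beta=1483/16

obs 1: x=-4 → posterior Inverse-Gamma(4, 77/8)
obs 2: x=-1/2 → posterior Inverse-Gamma(9/2, 77/8)
obs 3: x=6 → posterior Inverse-Gamma(5, 123/4)
obs 4: x=2 → posterior Inverse-Gamma(11/2, 271/8)
obs 5: x=8 → posterior Inverse-Gamma(6, 70)
obs 6: x=-5/4 → posterior Inverse-Gamma(13/2, 2249/32)
obs 7: x=5/4 → posterior Inverse-Gamma(7, 1149/16)
obs 8: x=-7/2 → posterior Inverse-Gamma(15/2, 1221/16)
obs 9: x=-3 → posterior Inverse-Gamma(8, 1271/16)
obs 10: x=-5 → posterior Inverse-Gamma(17/2, 1433/16)
obs 11: x=3/2 → posterior Inverse-Gamma(9, 1465/16)
obs 12: x=-2 → posterior Inverse-Gamma(19/2, 1483/16)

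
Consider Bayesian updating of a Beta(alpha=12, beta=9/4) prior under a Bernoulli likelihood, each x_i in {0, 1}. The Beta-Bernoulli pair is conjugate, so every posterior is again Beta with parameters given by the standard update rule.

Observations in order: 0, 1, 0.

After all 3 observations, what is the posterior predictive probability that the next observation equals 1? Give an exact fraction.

obs 1: x=0 → posterior Beta(12, 13/4)
obs 2: x=1 → posterior Beta(13, 13/4)
obs 3: x=0 → posterior Beta(13, 17/4)

52/69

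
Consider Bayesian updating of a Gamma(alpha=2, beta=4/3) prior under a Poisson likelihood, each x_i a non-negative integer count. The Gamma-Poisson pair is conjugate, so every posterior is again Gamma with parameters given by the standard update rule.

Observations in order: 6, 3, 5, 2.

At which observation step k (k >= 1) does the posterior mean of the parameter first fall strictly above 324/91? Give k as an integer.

obs 1: x=6 → posterior Gamma(8, 7/3)
obs 2: x=3 → posterior Gamma(11, 10/3)
obs 3: x=5 → posterior Gamma(16, 13/3)
obs 4: x=2 → posterior Gamma(18, 16/3)

k = 3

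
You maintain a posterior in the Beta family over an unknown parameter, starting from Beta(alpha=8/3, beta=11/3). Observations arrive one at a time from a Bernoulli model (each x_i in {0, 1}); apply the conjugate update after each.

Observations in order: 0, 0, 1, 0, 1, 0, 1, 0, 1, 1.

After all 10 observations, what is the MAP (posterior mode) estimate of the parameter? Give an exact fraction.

obs 1: x=0 → posterior Beta(8/3, 14/3)
obs 2: x=0 → posterior Beta(8/3, 17/3)
obs 3: x=1 → posterior Beta(11/3, 17/3)
obs 4: x=0 → posterior Beta(11/3, 20/3)
obs 5: x=1 → posterior Beta(14/3, 20/3)
obs 6: x=0 → posterior Beta(14/3, 23/3)
obs 7: x=1 → posterior Beta(17/3, 23/3)
obs 8: x=0 → posterior Beta(17/3, 26/3)
obs 9: x=1 → posterior Beta(20/3, 26/3)
obs 10: x=1 → posterior Beta(23/3, 26/3)

20/43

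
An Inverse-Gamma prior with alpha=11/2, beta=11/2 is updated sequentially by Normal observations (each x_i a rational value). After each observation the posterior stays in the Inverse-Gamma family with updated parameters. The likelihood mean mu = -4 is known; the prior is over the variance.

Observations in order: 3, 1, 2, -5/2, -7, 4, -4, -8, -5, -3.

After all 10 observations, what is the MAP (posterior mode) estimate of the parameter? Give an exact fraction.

857/92

obs 1: x=3 → posterior Inverse-Gamma(6, 30)
obs 2: x=1 → posterior Inverse-Gamma(13/2, 85/2)
obs 3: x=2 → posterior Inverse-Gamma(7, 121/2)
obs 4: x=-5/2 → posterior Inverse-Gamma(15/2, 493/8)
obs 5: x=-7 → posterior Inverse-Gamma(8, 529/8)
obs 6: x=4 → posterior Inverse-Gamma(17/2, 785/8)
obs 7: x=-4 → posterior Inverse-Gamma(9, 785/8)
obs 8: x=-8 → posterior Inverse-Gamma(19/2, 849/8)
obs 9: x=-5 → posterior Inverse-Gamma(10, 853/8)
obs 10: x=-3 → posterior Inverse-Gamma(21/2, 857/8)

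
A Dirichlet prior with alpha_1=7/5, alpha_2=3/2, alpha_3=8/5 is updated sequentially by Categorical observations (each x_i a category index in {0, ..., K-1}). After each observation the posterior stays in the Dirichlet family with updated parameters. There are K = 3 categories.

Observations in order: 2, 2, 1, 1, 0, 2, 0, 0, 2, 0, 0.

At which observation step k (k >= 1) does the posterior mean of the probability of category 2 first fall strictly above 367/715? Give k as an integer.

obs 1: x=2 → posterior Dirichlet(7/5, 3/2, 13/5)
obs 2: x=2 → posterior Dirichlet(7/5, 3/2, 18/5)
obs 3: x=1 → posterior Dirichlet(7/5, 5/2, 18/5)
obs 4: x=1 → posterior Dirichlet(7/5, 7/2, 18/5)
obs 5: x=0 → posterior Dirichlet(12/5, 7/2, 18/5)
obs 6: x=2 → posterior Dirichlet(12/5, 7/2, 23/5)
obs 7: x=0 → posterior Dirichlet(17/5, 7/2, 23/5)
obs 8: x=0 → posterior Dirichlet(22/5, 7/2, 23/5)
obs 9: x=2 → posterior Dirichlet(22/5, 7/2, 28/5)
obs 10: x=0 → posterior Dirichlet(27/5, 7/2, 28/5)
obs 11: x=0 → posterior Dirichlet(32/5, 7/2, 28/5)

k = 2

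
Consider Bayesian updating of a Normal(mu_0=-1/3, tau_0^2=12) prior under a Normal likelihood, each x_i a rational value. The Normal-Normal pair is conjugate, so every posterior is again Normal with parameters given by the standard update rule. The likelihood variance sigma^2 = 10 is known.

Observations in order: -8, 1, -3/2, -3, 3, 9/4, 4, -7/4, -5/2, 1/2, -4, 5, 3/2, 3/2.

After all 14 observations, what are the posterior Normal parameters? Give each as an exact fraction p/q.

mu_0=-41/267, tau_0^2=60/89

obs 1: x=-8 → posterior Normal(-149/33, 60/11)
obs 2: x=1 → posterior Normal(-131/51, 60/17)
obs 3: x=-3/2 → posterior Normal(-158/69, 60/23)
obs 4: x=-3 → posterior Normal(-212/87, 60/29)
obs 5: x=3 → posterior Normal(-158/105, 12/7)
obs 6: x=9/4 → posterior Normal(-235/246, 60/41)
obs 7: x=4 → posterior Normal(-91/282, 60/47)
obs 8: x=-7/4 → posterior Normal(-77/159, 60/53)
obs 9: x=-5/2 → posterior Normal(-122/177, 60/59)
obs 10: x=1/2 → posterior Normal(-113/195, 12/13)
obs 11: x=-4 → posterior Normal(-185/213, 60/71)
obs 12: x=5 → posterior Normal(-95/231, 60/77)
obs 13: x=3/2 → posterior Normal(-68/249, 60/83)
obs 14: x=3/2 → posterior Normal(-41/267, 60/89)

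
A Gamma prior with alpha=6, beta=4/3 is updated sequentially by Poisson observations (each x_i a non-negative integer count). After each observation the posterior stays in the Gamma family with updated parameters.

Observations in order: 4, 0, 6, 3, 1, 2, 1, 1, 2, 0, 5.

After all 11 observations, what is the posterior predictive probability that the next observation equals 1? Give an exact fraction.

382592449235429706920588779735950585520846091019609/1844674407370955161600000000000000000000000000000000

obs 1: x=4 → posterior Gamma(10, 7/3)
obs 2: x=0 → posterior Gamma(10, 10/3)
obs 3: x=6 → posterior Gamma(16, 13/3)
obs 4: x=3 → posterior Gamma(19, 16/3)
obs 5: x=1 → posterior Gamma(20, 19/3)
obs 6: x=2 → posterior Gamma(22, 22/3)
obs 7: x=1 → posterior Gamma(23, 25/3)
obs 8: x=1 → posterior Gamma(24, 28/3)
obs 9: x=2 → posterior Gamma(26, 31/3)
obs 10: x=0 → posterior Gamma(26, 34/3)
obs 11: x=5 → posterior Gamma(31, 37/3)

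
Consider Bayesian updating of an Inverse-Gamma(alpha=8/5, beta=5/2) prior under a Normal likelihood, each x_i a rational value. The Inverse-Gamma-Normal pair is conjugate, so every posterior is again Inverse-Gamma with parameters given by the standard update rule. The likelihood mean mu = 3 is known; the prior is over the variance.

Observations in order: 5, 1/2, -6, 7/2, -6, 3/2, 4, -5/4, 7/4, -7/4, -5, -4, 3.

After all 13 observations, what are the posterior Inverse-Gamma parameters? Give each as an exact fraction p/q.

obs 1: x=5 → posterior Inverse-Gamma(21/10, 9/2)
obs 2: x=1/2 → posterior Inverse-Gamma(13/5, 61/8)
obs 3: x=-6 → posterior Inverse-Gamma(31/10, 385/8)
obs 4: x=7/2 → posterior Inverse-Gamma(18/5, 193/4)
obs 5: x=-6 → posterior Inverse-Gamma(41/10, 355/4)
obs 6: x=3/2 → posterior Inverse-Gamma(23/5, 719/8)
obs 7: x=4 → posterior Inverse-Gamma(51/10, 723/8)
obs 8: x=-5/4 → posterior Inverse-Gamma(28/5, 3181/32)
obs 9: x=7/4 → posterior Inverse-Gamma(61/10, 1603/16)
obs 10: x=-7/4 → posterior Inverse-Gamma(33/5, 3567/32)
obs 11: x=-5 → posterior Inverse-Gamma(71/10, 4591/32)
obs 12: x=-4 → posterior Inverse-Gamma(38/5, 5375/32)
obs 13: x=3 → posterior Inverse-Gamma(81/10, 5375/32)

alpha=81/10, beta=5375/32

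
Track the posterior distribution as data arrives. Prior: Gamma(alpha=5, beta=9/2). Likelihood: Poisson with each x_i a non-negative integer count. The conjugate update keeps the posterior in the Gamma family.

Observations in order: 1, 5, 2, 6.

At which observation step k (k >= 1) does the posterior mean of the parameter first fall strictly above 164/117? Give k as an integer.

k = 2

obs 1: x=1 → posterior Gamma(6, 11/2)
obs 2: x=5 → posterior Gamma(11, 13/2)
obs 3: x=2 → posterior Gamma(13, 15/2)
obs 4: x=6 → posterior Gamma(19, 17/2)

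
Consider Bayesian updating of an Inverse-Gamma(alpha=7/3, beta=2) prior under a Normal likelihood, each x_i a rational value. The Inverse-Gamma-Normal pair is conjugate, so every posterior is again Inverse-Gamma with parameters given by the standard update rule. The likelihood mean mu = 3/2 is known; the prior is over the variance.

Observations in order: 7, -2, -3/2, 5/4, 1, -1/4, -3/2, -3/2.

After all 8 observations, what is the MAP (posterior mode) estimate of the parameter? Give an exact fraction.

obs 1: x=7 → posterior Inverse-Gamma(17/6, 137/8)
obs 2: x=-2 → posterior Inverse-Gamma(10/3, 93/4)
obs 3: x=-3/2 → posterior Inverse-Gamma(23/6, 111/4)
obs 4: x=5/4 → posterior Inverse-Gamma(13/3, 889/32)
obs 5: x=1 → posterior Inverse-Gamma(29/6, 893/32)
obs 6: x=-1/4 → posterior Inverse-Gamma(16/3, 471/16)
obs 7: x=-3/2 → posterior Inverse-Gamma(35/6, 543/16)
obs 8: x=-3/2 → posterior Inverse-Gamma(19/3, 615/16)

1845/352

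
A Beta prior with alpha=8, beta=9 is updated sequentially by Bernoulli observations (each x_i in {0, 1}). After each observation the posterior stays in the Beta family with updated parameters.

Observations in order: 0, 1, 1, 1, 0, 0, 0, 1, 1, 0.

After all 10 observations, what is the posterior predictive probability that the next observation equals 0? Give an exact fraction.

obs 1: x=0 → posterior Beta(8, 10)
obs 2: x=1 → posterior Beta(9, 10)
obs 3: x=1 → posterior Beta(10, 10)
obs 4: x=1 → posterior Beta(11, 10)
obs 5: x=0 → posterior Beta(11, 11)
obs 6: x=0 → posterior Beta(11, 12)
obs 7: x=0 → posterior Beta(11, 13)
obs 8: x=1 → posterior Beta(12, 13)
obs 9: x=1 → posterior Beta(13, 13)
obs 10: x=0 → posterior Beta(13, 14)

14/27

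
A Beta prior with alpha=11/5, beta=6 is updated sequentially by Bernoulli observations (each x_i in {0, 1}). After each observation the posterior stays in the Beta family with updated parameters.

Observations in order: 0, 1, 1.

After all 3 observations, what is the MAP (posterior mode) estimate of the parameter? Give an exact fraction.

obs 1: x=0 → posterior Beta(11/5, 7)
obs 2: x=1 → posterior Beta(16/5, 7)
obs 3: x=1 → posterior Beta(21/5, 7)

8/23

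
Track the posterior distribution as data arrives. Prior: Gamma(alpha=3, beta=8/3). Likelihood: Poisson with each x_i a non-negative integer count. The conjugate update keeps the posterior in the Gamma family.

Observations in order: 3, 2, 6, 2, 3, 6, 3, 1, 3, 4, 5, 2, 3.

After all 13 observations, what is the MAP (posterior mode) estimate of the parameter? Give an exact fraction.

135/47

obs 1: x=3 → posterior Gamma(6, 11/3)
obs 2: x=2 → posterior Gamma(8, 14/3)
obs 3: x=6 → posterior Gamma(14, 17/3)
obs 4: x=2 → posterior Gamma(16, 20/3)
obs 5: x=3 → posterior Gamma(19, 23/3)
obs 6: x=6 → posterior Gamma(25, 26/3)
obs 7: x=3 → posterior Gamma(28, 29/3)
obs 8: x=1 → posterior Gamma(29, 32/3)
obs 9: x=3 → posterior Gamma(32, 35/3)
obs 10: x=4 → posterior Gamma(36, 38/3)
obs 11: x=5 → posterior Gamma(41, 41/3)
obs 12: x=2 → posterior Gamma(43, 44/3)
obs 13: x=3 → posterior Gamma(46, 47/3)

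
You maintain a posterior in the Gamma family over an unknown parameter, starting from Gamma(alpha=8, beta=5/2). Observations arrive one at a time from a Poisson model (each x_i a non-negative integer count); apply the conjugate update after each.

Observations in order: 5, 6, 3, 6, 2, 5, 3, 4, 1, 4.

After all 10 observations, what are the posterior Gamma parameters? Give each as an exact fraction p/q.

alpha=47, beta=25/2

obs 1: x=5 → posterior Gamma(13, 7/2)
obs 2: x=6 → posterior Gamma(19, 9/2)
obs 3: x=3 → posterior Gamma(22, 11/2)
obs 4: x=6 → posterior Gamma(28, 13/2)
obs 5: x=2 → posterior Gamma(30, 15/2)
obs 6: x=5 → posterior Gamma(35, 17/2)
obs 7: x=3 → posterior Gamma(38, 19/2)
obs 8: x=4 → posterior Gamma(42, 21/2)
obs 9: x=1 → posterior Gamma(43, 23/2)
obs 10: x=4 → posterior Gamma(47, 25/2)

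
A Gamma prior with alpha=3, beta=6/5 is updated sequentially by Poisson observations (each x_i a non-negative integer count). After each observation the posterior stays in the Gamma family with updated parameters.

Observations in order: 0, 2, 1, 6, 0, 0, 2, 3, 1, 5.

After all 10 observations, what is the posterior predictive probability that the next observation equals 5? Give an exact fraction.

obs 1: x=0 → posterior Gamma(3, 11/5)
obs 2: x=2 → posterior Gamma(5, 16/5)
obs 3: x=1 → posterior Gamma(6, 21/5)
obs 4: x=6 → posterior Gamma(12, 26/5)
obs 5: x=0 → posterior Gamma(12, 31/5)
obs 6: x=0 → posterior Gamma(12, 36/5)
obs 7: x=2 → posterior Gamma(14, 41/5)
obs 8: x=3 → posterior Gamma(17, 46/5)
obs 9: x=1 → posterior Gamma(18, 51/5)
obs 10: x=5 → posterior Gamma(23, 56/5)

4075769314683369476288493283065960043905024000000/97551820892064552722266841889541788960852432978481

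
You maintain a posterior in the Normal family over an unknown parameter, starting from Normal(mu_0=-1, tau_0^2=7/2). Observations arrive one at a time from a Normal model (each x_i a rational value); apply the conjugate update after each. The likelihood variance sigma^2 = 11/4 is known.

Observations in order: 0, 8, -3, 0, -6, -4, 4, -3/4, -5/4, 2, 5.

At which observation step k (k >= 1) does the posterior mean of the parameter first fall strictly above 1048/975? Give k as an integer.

obs 1: x=0 → posterior Normal(-11/25, 77/50)
obs 2: x=8 → posterior Normal(101/39, 77/78)
obs 3: x=-3 → posterior Normal(59/53, 77/106)
obs 4: x=0 → posterior Normal(59/67, 77/134)
obs 5: x=-6 → posterior Normal(-25/81, 77/162)
obs 6: x=-4 → posterior Normal(-81/95, 77/190)
obs 7: x=4 → posterior Normal(-25/109, 77/218)
obs 8: x=-3/4 → posterior Normal(-71/246, 77/246)
obs 9: x=-5/4 → posterior Normal(-53/137, 77/274)
obs 10: x=2 → posterior Normal(-25/151, 77/302)
obs 11: x=5 → posterior Normal(3/11, 7/30)

k = 2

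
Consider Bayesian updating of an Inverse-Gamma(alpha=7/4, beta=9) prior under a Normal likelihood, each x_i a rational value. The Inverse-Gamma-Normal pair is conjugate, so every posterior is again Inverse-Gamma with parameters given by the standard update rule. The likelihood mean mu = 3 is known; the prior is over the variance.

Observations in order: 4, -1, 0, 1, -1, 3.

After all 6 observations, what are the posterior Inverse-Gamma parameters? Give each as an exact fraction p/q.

alpha=19/4, beta=32

obs 1: x=4 → posterior Inverse-Gamma(9/4, 19/2)
obs 2: x=-1 → posterior Inverse-Gamma(11/4, 35/2)
obs 3: x=0 → posterior Inverse-Gamma(13/4, 22)
obs 4: x=1 → posterior Inverse-Gamma(15/4, 24)
obs 5: x=-1 → posterior Inverse-Gamma(17/4, 32)
obs 6: x=3 → posterior Inverse-Gamma(19/4, 32)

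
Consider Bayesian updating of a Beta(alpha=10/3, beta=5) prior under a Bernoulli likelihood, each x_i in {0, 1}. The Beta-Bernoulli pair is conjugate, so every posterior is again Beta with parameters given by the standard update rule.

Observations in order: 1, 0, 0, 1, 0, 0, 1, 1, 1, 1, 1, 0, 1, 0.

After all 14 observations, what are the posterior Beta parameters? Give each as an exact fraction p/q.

alpha=34/3, beta=11

obs 1: x=1 → posterior Beta(13/3, 5)
obs 2: x=0 → posterior Beta(13/3, 6)
obs 3: x=0 → posterior Beta(13/3, 7)
obs 4: x=1 → posterior Beta(16/3, 7)
obs 5: x=0 → posterior Beta(16/3, 8)
obs 6: x=0 → posterior Beta(16/3, 9)
obs 7: x=1 → posterior Beta(19/3, 9)
obs 8: x=1 → posterior Beta(22/3, 9)
obs 9: x=1 → posterior Beta(25/3, 9)
obs 10: x=1 → posterior Beta(28/3, 9)
obs 11: x=1 → posterior Beta(31/3, 9)
obs 12: x=0 → posterior Beta(31/3, 10)
obs 13: x=1 → posterior Beta(34/3, 10)
obs 14: x=0 → posterior Beta(34/3, 11)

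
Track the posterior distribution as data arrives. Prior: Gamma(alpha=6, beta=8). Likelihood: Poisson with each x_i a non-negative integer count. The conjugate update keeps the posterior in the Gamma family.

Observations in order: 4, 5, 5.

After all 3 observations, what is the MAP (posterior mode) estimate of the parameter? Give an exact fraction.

obs 1: x=4 → posterior Gamma(10, 9)
obs 2: x=5 → posterior Gamma(15, 10)
obs 3: x=5 → posterior Gamma(20, 11)

19/11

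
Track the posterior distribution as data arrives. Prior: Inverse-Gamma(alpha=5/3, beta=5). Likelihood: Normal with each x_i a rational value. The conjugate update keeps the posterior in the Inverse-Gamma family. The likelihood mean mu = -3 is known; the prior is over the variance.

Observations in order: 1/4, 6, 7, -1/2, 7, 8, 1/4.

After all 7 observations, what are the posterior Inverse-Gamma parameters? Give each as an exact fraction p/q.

obs 1: x=1/4 → posterior Inverse-Gamma(13/6, 329/32)
obs 2: x=6 → posterior Inverse-Gamma(8/3, 1625/32)
obs 3: x=7 → posterior Inverse-Gamma(19/6, 3225/32)
obs 4: x=-1/2 → posterior Inverse-Gamma(11/3, 3325/32)
obs 5: x=7 → posterior Inverse-Gamma(25/6, 4925/32)
obs 6: x=8 → posterior Inverse-Gamma(14/3, 6861/32)
obs 7: x=1/4 → posterior Inverse-Gamma(31/6, 3515/16)

alpha=31/6, beta=3515/16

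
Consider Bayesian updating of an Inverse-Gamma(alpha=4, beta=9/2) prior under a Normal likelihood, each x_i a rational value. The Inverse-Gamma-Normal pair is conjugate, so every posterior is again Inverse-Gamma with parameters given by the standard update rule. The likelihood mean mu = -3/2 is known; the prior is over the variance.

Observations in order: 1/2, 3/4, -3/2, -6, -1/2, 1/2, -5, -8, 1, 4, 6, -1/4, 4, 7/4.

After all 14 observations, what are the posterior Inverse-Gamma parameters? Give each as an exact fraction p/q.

alpha=11, beta=3727/32

obs 1: x=1/2 → posterior Inverse-Gamma(9/2, 13/2)
obs 2: x=3/4 → posterior Inverse-Gamma(5, 289/32)
obs 3: x=-3/2 → posterior Inverse-Gamma(11/2, 289/32)
obs 4: x=-6 → posterior Inverse-Gamma(6, 613/32)
obs 5: x=-1/2 → posterior Inverse-Gamma(13/2, 629/32)
obs 6: x=1/2 → posterior Inverse-Gamma(7, 693/32)
obs 7: x=-5 → posterior Inverse-Gamma(15/2, 889/32)
obs 8: x=-8 → posterior Inverse-Gamma(8, 1565/32)
obs 9: x=1 → posterior Inverse-Gamma(17/2, 1665/32)
obs 10: x=4 → posterior Inverse-Gamma(9, 2149/32)
obs 11: x=6 → posterior Inverse-Gamma(19/2, 3049/32)
obs 12: x=-1/4 → posterior Inverse-Gamma(10, 1537/16)
obs 13: x=4 → posterior Inverse-Gamma(21/2, 1779/16)
obs 14: x=7/4 → posterior Inverse-Gamma(11, 3727/32)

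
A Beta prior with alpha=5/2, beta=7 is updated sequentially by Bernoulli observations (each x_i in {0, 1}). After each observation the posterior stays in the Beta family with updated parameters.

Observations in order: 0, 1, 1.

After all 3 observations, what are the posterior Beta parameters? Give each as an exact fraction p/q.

obs 1: x=0 → posterior Beta(5/2, 8)
obs 2: x=1 → posterior Beta(7/2, 8)
obs 3: x=1 → posterior Beta(9/2, 8)

alpha=9/2, beta=8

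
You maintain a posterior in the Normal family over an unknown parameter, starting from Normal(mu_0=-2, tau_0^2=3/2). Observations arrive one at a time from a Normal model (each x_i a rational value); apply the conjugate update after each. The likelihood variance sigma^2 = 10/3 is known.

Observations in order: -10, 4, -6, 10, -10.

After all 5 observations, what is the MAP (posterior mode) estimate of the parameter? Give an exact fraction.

-148/65

obs 1: x=-10 → posterior Normal(-130/29, 30/29)
obs 2: x=4 → posterior Normal(-47/19, 15/19)
obs 3: x=-6 → posterior Normal(-148/47, 30/47)
obs 4: x=10 → posterior Normal(-29/28, 15/28)
obs 5: x=-10 → posterior Normal(-148/65, 6/13)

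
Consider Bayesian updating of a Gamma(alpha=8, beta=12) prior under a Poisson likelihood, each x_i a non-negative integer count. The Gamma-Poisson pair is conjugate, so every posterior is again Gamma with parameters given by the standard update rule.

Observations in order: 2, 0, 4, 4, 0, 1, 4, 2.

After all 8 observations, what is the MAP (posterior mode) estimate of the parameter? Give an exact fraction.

6/5

obs 1: x=2 → posterior Gamma(10, 13)
obs 2: x=0 → posterior Gamma(10, 14)
obs 3: x=4 → posterior Gamma(14, 15)
obs 4: x=4 → posterior Gamma(18, 16)
obs 5: x=0 → posterior Gamma(18, 17)
obs 6: x=1 → posterior Gamma(19, 18)
obs 7: x=4 → posterior Gamma(23, 19)
obs 8: x=2 → posterior Gamma(25, 20)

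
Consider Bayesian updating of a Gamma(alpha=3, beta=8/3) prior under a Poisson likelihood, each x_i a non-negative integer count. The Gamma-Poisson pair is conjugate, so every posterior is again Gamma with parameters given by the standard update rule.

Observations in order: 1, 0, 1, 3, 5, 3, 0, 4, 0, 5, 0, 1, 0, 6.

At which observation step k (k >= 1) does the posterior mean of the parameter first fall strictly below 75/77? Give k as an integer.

obs 1: x=1 → posterior Gamma(4, 11/3)
obs 2: x=0 → posterior Gamma(4, 14/3)
obs 3: x=1 → posterior Gamma(5, 17/3)
obs 4: x=3 → posterior Gamma(8, 20/3)
obs 5: x=5 → posterior Gamma(13, 23/3)
obs 6: x=3 → posterior Gamma(16, 26/3)
obs 7: x=0 → posterior Gamma(16, 29/3)
obs 8: x=4 → posterior Gamma(20, 32/3)
obs 9: x=0 → posterior Gamma(20, 35/3)
obs 10: x=5 → posterior Gamma(25, 38/3)
obs 11: x=0 → posterior Gamma(25, 41/3)
obs 12: x=1 → posterior Gamma(26, 44/3)
obs 13: x=0 → posterior Gamma(26, 47/3)
obs 14: x=6 → posterior Gamma(32, 50/3)

k = 2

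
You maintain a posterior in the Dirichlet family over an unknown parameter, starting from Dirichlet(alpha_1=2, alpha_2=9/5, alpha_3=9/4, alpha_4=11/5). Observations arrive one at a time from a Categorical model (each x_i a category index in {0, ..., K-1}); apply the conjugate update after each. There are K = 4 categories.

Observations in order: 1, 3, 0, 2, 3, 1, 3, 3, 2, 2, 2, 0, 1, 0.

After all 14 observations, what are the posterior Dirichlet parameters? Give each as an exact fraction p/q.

obs 1: x=1 → posterior Dirichlet(2, 14/5, 9/4, 11/5)
obs 2: x=3 → posterior Dirichlet(2, 14/5, 9/4, 16/5)
obs 3: x=0 → posterior Dirichlet(3, 14/5, 9/4, 16/5)
obs 4: x=2 → posterior Dirichlet(3, 14/5, 13/4, 16/5)
obs 5: x=3 → posterior Dirichlet(3, 14/5, 13/4, 21/5)
obs 6: x=1 → posterior Dirichlet(3, 19/5, 13/4, 21/5)
obs 7: x=3 → posterior Dirichlet(3, 19/5, 13/4, 26/5)
obs 8: x=3 → posterior Dirichlet(3, 19/5, 13/4, 31/5)
obs 9: x=2 → posterior Dirichlet(3, 19/5, 17/4, 31/5)
obs 10: x=2 → posterior Dirichlet(3, 19/5, 21/4, 31/5)
obs 11: x=2 → posterior Dirichlet(3, 19/5, 25/4, 31/5)
obs 12: x=0 → posterior Dirichlet(4, 19/5, 25/4, 31/5)
obs 13: x=1 → posterior Dirichlet(4, 24/5, 25/4, 31/5)
obs 14: x=0 → posterior Dirichlet(5, 24/5, 25/4, 31/5)

alpha_1=5, alpha_2=24/5, alpha_3=25/4, alpha_4=31/5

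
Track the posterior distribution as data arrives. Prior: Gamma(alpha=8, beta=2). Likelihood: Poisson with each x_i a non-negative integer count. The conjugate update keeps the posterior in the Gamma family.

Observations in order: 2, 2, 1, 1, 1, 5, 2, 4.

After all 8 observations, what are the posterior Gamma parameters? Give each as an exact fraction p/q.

obs 1: x=2 → posterior Gamma(10, 3)
obs 2: x=2 → posterior Gamma(12, 4)
obs 3: x=1 → posterior Gamma(13, 5)
obs 4: x=1 → posterior Gamma(14, 6)
obs 5: x=1 → posterior Gamma(15, 7)
obs 6: x=5 → posterior Gamma(20, 8)
obs 7: x=2 → posterior Gamma(22, 9)
obs 8: x=4 → posterior Gamma(26, 10)

alpha=26, beta=10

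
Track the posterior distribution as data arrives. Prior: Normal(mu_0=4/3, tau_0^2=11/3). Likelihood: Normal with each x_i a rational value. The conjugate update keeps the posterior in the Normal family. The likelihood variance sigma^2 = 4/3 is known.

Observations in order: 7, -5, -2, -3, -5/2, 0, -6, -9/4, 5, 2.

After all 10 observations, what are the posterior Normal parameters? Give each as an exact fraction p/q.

obs 1: x=7 → posterior Normal(247/45, 44/45)
obs 2: x=-5 → posterior Normal(41/39, 22/39)
obs 3: x=-2 → posterior Normal(16/111, 44/111)
obs 4: x=-3 → posterior Normal(-83/144, 11/36)
obs 5: x=-5/2 → posterior Normal(-331/354, 44/177)
obs 6: x=0 → posterior Normal(-331/420, 22/105)
obs 7: x=-6 → posterior Normal(-727/486, 44/243)
obs 8: x=-9/4 → posterior Normal(-1751/1104, 11/69)
obs 9: x=5 → posterior Normal(-1091/1236, 44/309)
obs 10: x=2 → posterior Normal(-827/1368, 22/171)

mu_0=-827/1368, tau_0^2=22/171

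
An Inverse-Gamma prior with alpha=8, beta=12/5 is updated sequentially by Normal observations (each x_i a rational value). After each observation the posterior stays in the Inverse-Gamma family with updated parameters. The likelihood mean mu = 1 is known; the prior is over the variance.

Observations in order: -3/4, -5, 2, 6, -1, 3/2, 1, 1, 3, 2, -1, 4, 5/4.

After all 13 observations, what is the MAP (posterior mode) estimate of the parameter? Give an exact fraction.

obs 1: x=-3/4 → posterior Inverse-Gamma(17/2, 629/160)
obs 2: x=-5 → posterior Inverse-Gamma(9, 3509/160)
obs 3: x=2 → posterior Inverse-Gamma(19/2, 3589/160)
obs 4: x=6 → posterior Inverse-Gamma(10, 5589/160)
obs 5: x=-1 → posterior Inverse-Gamma(21/2, 5909/160)
obs 6: x=3/2 → posterior Inverse-Gamma(11, 5929/160)
obs 7: x=1 → posterior Inverse-Gamma(23/2, 5929/160)
obs 8: x=1 → posterior Inverse-Gamma(12, 5929/160)
obs 9: x=3 → posterior Inverse-Gamma(25/2, 6249/160)
obs 10: x=2 → posterior Inverse-Gamma(13, 6329/160)
obs 11: x=-1 → posterior Inverse-Gamma(27/2, 6649/160)
obs 12: x=4 → posterior Inverse-Gamma(14, 7369/160)
obs 13: x=5/4 → posterior Inverse-Gamma(29/2, 3687/80)

3687/1240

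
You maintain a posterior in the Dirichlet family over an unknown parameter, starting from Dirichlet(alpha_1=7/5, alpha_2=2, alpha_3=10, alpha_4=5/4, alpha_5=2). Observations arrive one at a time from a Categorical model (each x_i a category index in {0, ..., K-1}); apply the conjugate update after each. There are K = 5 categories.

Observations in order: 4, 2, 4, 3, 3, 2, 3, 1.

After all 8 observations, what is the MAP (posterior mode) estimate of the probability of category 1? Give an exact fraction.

obs 1: x=4 → posterior Dirichlet(7/5, 2, 10, 5/4, 3)
obs 2: x=2 → posterior Dirichlet(7/5, 2, 11, 5/4, 3)
obs 3: x=4 → posterior Dirichlet(7/5, 2, 11, 5/4, 4)
obs 4: x=3 → posterior Dirichlet(7/5, 2, 11, 9/4, 4)
obs 5: x=3 → posterior Dirichlet(7/5, 2, 11, 13/4, 4)
obs 6: x=2 → posterior Dirichlet(7/5, 2, 12, 13/4, 4)
obs 7: x=3 → posterior Dirichlet(7/5, 2, 12, 17/4, 4)
obs 8: x=1 → posterior Dirichlet(7/5, 3, 12, 17/4, 4)

40/393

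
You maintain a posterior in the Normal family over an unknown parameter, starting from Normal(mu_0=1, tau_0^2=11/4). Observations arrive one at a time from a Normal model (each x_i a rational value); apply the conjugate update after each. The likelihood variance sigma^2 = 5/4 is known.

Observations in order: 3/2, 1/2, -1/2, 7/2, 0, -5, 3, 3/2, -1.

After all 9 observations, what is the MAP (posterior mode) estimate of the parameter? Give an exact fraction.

obs 1: x=3/2 → posterior Normal(43/32, 55/64)
obs 2: x=1/2 → posterior Normal(1, 55/108)
obs 3: x=-1/2 → posterior Normal(43/76, 55/152)
obs 4: x=7/2 → posterior Normal(60/49, 55/196)
obs 5: x=0 → posterior Normal(1, 11/48)
obs 6: x=-5 → posterior Normal(5/71, 55/284)
obs 7: x=3 → posterior Normal(19/41, 55/328)
obs 8: x=3/2 → posterior Normal(109/186, 55/372)
obs 9: x=-1 → posterior Normal(87/208, 55/416)

87/208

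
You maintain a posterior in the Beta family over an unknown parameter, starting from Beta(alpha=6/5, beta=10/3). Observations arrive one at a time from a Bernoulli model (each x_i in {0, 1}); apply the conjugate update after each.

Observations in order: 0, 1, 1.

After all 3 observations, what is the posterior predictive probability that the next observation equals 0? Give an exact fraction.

65/113

obs 1: x=0 → posterior Beta(6/5, 13/3)
obs 2: x=1 → posterior Beta(11/5, 13/3)
obs 3: x=1 → posterior Beta(16/5, 13/3)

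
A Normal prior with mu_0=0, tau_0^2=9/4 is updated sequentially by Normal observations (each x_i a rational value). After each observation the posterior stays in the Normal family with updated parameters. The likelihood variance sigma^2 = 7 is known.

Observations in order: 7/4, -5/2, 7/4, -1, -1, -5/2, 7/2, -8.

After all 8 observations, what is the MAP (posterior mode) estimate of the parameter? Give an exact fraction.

obs 1: x=7/4 → posterior Normal(63/148, 63/37)
obs 2: x=-5/2 → posterior Normal(-27/184, 63/46)
obs 3: x=7/4 → posterior Normal(9/55, 63/55)
obs 4: x=-1 → posterior Normal(0, 63/64)
obs 5: x=-1 → posterior Normal(-9/73, 63/73)
obs 6: x=-5/2 → posterior Normal(-63/164, 63/82)
obs 7: x=7/2 → posterior Normal(0, 9/13)
obs 8: x=-8 → posterior Normal(-18/25, 63/100)

-18/25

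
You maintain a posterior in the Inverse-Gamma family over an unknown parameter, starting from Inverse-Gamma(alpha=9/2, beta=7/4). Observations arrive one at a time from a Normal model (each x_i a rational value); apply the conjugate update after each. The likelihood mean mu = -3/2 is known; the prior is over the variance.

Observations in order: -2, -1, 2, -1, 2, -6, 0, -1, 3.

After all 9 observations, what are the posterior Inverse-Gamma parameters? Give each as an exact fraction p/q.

obs 1: x=-2 → posterior Inverse-Gamma(5, 15/8)
obs 2: x=-1 → posterior Inverse-Gamma(11/2, 2)
obs 3: x=2 → posterior Inverse-Gamma(6, 65/8)
obs 4: x=-1 → posterior Inverse-Gamma(13/2, 33/4)
obs 5: x=2 → posterior Inverse-Gamma(7, 115/8)
obs 6: x=-6 → posterior Inverse-Gamma(15/2, 49/2)
obs 7: x=0 → posterior Inverse-Gamma(8, 205/8)
obs 8: x=-1 → posterior Inverse-Gamma(17/2, 103/4)
obs 9: x=3 → posterior Inverse-Gamma(9, 287/8)

alpha=9, beta=287/8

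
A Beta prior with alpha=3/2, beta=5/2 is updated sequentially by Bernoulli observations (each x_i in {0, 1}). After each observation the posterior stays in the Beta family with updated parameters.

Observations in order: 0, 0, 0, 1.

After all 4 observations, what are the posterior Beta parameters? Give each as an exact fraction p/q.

obs 1: x=0 → posterior Beta(3/2, 7/2)
obs 2: x=0 → posterior Beta(3/2, 9/2)
obs 3: x=0 → posterior Beta(3/2, 11/2)
obs 4: x=1 → posterior Beta(5/2, 11/2)

alpha=5/2, beta=11/2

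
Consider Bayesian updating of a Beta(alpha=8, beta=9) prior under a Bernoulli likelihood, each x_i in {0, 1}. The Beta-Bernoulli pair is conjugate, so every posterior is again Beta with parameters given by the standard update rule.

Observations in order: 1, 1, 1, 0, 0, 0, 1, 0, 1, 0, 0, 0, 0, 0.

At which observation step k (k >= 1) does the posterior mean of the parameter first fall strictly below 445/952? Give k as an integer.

k = 11

obs 1: x=1 → posterior Beta(9, 9)
obs 2: x=1 → posterior Beta(10, 9)
obs 3: x=1 → posterior Beta(11, 9)
obs 4: x=0 → posterior Beta(11, 10)
obs 5: x=0 → posterior Beta(11, 11)
obs 6: x=0 → posterior Beta(11, 12)
obs 7: x=1 → posterior Beta(12, 12)
obs 8: x=0 → posterior Beta(12, 13)
obs 9: x=1 → posterior Beta(13, 13)
obs 10: x=0 → posterior Beta(13, 14)
obs 11: x=0 → posterior Beta(13, 15)
obs 12: x=0 → posterior Beta(13, 16)
obs 13: x=0 → posterior Beta(13, 17)
obs 14: x=0 → posterior Beta(13, 18)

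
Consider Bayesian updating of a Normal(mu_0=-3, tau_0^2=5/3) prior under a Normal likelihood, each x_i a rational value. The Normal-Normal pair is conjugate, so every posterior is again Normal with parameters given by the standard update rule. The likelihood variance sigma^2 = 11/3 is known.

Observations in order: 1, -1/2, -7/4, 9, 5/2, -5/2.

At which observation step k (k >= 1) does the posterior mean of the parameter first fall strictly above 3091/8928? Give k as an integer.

k = 5

obs 1: x=1 → posterior Normal(-7/4, 55/48)
obs 2: x=-1/2 → posterior Normal(-61/42, 55/63)
obs 3: x=-7/4 → posterior Normal(-157/104, 55/78)
obs 4: x=9 → posterior Normal(23/124, 55/93)
obs 5: x=5/2 → posterior Normal(73/144, 55/108)
obs 6: x=-5/2 → posterior Normal(23/164, 55/123)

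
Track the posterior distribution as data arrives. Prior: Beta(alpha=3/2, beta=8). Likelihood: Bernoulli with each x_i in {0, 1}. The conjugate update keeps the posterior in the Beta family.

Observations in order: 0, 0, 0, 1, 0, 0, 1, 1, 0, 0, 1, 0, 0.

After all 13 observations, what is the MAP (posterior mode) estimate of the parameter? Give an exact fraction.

9/41

obs 1: x=0 → posterior Beta(3/2, 9)
obs 2: x=0 → posterior Beta(3/2, 10)
obs 3: x=0 → posterior Beta(3/2, 11)
obs 4: x=1 → posterior Beta(5/2, 11)
obs 5: x=0 → posterior Beta(5/2, 12)
obs 6: x=0 → posterior Beta(5/2, 13)
obs 7: x=1 → posterior Beta(7/2, 13)
obs 8: x=1 → posterior Beta(9/2, 13)
obs 9: x=0 → posterior Beta(9/2, 14)
obs 10: x=0 → posterior Beta(9/2, 15)
obs 11: x=1 → posterior Beta(11/2, 15)
obs 12: x=0 → posterior Beta(11/2, 16)
obs 13: x=0 → posterior Beta(11/2, 17)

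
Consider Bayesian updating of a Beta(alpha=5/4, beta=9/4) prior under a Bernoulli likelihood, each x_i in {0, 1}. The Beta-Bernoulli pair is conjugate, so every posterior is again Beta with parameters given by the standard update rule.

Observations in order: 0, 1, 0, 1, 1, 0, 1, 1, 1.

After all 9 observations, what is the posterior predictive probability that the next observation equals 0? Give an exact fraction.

obs 1: x=0 → posterior Beta(5/4, 13/4)
obs 2: x=1 → posterior Beta(9/4, 13/4)
obs 3: x=0 → posterior Beta(9/4, 17/4)
obs 4: x=1 → posterior Beta(13/4, 17/4)
obs 5: x=1 → posterior Beta(17/4, 17/4)
obs 6: x=0 → posterior Beta(17/4, 21/4)
obs 7: x=1 → posterior Beta(21/4, 21/4)
obs 8: x=1 → posterior Beta(25/4, 21/4)
obs 9: x=1 → posterior Beta(29/4, 21/4)

21/50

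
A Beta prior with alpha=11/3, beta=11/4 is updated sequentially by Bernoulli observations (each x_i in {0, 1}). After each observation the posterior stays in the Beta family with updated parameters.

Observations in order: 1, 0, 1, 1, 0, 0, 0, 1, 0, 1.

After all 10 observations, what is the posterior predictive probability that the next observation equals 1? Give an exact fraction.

obs 1: x=1 → posterior Beta(14/3, 11/4)
obs 2: x=0 → posterior Beta(14/3, 15/4)
obs 3: x=1 → posterior Beta(17/3, 15/4)
obs 4: x=1 → posterior Beta(20/3, 15/4)
obs 5: x=0 → posterior Beta(20/3, 19/4)
obs 6: x=0 → posterior Beta(20/3, 23/4)
obs 7: x=0 → posterior Beta(20/3, 27/4)
obs 8: x=1 → posterior Beta(23/3, 27/4)
obs 9: x=0 → posterior Beta(23/3, 31/4)
obs 10: x=1 → posterior Beta(26/3, 31/4)

104/197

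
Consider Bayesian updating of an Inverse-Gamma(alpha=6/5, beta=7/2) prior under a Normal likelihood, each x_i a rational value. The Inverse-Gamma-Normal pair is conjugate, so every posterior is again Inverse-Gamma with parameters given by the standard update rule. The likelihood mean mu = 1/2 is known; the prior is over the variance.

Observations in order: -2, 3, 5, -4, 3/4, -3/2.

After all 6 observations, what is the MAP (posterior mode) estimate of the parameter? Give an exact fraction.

obs 1: x=-2 → posterior Inverse-Gamma(17/10, 53/8)
obs 2: x=3 → posterior Inverse-Gamma(11/5, 39/4)
obs 3: x=5 → posterior Inverse-Gamma(27/10, 159/8)
obs 4: x=-4 → posterior Inverse-Gamma(16/5, 30)
obs 5: x=3/4 → posterior Inverse-Gamma(37/10, 961/32)
obs 6: x=-3/2 → posterior Inverse-Gamma(21/5, 1025/32)

5125/832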